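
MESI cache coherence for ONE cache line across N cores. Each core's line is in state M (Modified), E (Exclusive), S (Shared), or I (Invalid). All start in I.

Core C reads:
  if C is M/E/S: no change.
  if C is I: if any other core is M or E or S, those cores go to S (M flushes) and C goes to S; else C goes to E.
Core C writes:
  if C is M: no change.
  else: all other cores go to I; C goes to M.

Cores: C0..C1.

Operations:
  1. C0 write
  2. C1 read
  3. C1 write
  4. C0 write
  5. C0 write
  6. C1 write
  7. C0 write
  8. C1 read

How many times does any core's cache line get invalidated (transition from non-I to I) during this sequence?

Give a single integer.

Answer: 4

Derivation:
Op 1: C0 write [C0 write: invalidate none -> C0=M] -> [M,I] (invalidations this op: 0; running total: 0)
Op 2: C1 read [C1 read from I: others=['C0=M'] -> C1=S, others downsized to S] -> [S,S] (invalidations this op: 0; running total: 0)
Op 3: C1 write [C1 write: invalidate ['C0=S'] -> C1=M] -> [I,M] (invalidations this op: 1; running total: 1)
Op 4: C0 write [C0 write: invalidate ['C1=M'] -> C0=M] -> [M,I] (invalidations this op: 1; running total: 2)
Op 5: C0 write [C0 write: already M (modified), no change] -> [M,I] (invalidations this op: 0; running total: 2)
Op 6: C1 write [C1 write: invalidate ['C0=M'] -> C1=M] -> [I,M] (invalidations this op: 1; running total: 3)
Op 7: C0 write [C0 write: invalidate ['C1=M'] -> C0=M] -> [M,I] (invalidations this op: 1; running total: 4)
Op 8: C1 read [C1 read from I: others=['C0=M'] -> C1=S, others downsized to S] -> [S,S] (invalidations this op: 0; running total: 4)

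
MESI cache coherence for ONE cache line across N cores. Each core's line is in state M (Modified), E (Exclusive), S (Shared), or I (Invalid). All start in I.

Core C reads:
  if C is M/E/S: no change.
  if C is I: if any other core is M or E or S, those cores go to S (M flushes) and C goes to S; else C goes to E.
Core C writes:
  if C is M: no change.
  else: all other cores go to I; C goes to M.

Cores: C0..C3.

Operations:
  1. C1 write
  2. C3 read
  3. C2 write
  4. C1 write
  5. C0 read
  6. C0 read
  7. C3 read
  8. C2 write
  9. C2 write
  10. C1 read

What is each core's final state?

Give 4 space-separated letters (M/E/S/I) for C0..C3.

Op 1: C1 write [C1 write: invalidate none -> C1=M] -> [I,M,I,I]
Op 2: C3 read [C3 read from I: others=['C1=M'] -> C3=S, others downsized to S] -> [I,S,I,S]
Op 3: C2 write [C2 write: invalidate ['C1=S', 'C3=S'] -> C2=M] -> [I,I,M,I]
Op 4: C1 write [C1 write: invalidate ['C2=M'] -> C1=M] -> [I,M,I,I]
Op 5: C0 read [C0 read from I: others=['C1=M'] -> C0=S, others downsized to S] -> [S,S,I,I]
Op 6: C0 read [C0 read: already in S, no change] -> [S,S,I,I]
Op 7: C3 read [C3 read from I: others=['C0=S', 'C1=S'] -> C3=S, others downsized to S] -> [S,S,I,S]
Op 8: C2 write [C2 write: invalidate ['C0=S', 'C1=S', 'C3=S'] -> C2=M] -> [I,I,M,I]
Op 9: C2 write [C2 write: already M (modified), no change] -> [I,I,M,I]
Op 10: C1 read [C1 read from I: others=['C2=M'] -> C1=S, others downsized to S] -> [I,S,S,I]

Answer: I S S I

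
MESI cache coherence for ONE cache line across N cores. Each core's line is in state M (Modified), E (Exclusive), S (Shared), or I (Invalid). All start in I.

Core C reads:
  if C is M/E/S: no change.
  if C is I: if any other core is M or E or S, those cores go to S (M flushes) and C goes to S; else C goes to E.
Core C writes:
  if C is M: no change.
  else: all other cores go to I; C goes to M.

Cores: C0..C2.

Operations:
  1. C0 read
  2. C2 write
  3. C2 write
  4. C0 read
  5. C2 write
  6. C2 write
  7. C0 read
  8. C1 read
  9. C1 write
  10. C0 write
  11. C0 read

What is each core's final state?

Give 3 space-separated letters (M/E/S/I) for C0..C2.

Op 1: C0 read [C0 read from I: no other sharers -> C0=E (exclusive)] -> [E,I,I]
Op 2: C2 write [C2 write: invalidate ['C0=E'] -> C2=M] -> [I,I,M]
Op 3: C2 write [C2 write: already M (modified), no change] -> [I,I,M]
Op 4: C0 read [C0 read from I: others=['C2=M'] -> C0=S, others downsized to S] -> [S,I,S]
Op 5: C2 write [C2 write: invalidate ['C0=S'] -> C2=M] -> [I,I,M]
Op 6: C2 write [C2 write: already M (modified), no change] -> [I,I,M]
Op 7: C0 read [C0 read from I: others=['C2=M'] -> C0=S, others downsized to S] -> [S,I,S]
Op 8: C1 read [C1 read from I: others=['C0=S', 'C2=S'] -> C1=S, others downsized to S] -> [S,S,S]
Op 9: C1 write [C1 write: invalidate ['C0=S', 'C2=S'] -> C1=M] -> [I,M,I]
Op 10: C0 write [C0 write: invalidate ['C1=M'] -> C0=M] -> [M,I,I]
Op 11: C0 read [C0 read: already in M, no change] -> [M,I,I]

Answer: M I I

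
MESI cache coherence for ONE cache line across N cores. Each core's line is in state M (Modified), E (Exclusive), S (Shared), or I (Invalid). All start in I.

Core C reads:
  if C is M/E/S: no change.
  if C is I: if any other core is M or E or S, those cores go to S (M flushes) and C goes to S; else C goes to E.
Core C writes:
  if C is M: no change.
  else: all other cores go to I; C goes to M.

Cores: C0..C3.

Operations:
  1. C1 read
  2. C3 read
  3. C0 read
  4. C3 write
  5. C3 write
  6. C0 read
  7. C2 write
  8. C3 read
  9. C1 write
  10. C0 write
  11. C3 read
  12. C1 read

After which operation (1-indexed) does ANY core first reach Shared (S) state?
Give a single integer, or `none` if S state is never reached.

Answer: 2

Derivation:
Op 1: C1 read [C1 read from I: no other sharers -> C1=E (exclusive)] -> [I,E,I,I]
Op 2: C3 read [C3 read from I: others=['C1=E'] -> C3=S, others downsized to S] -> [I,S,I,S]
  -> First S state at op 2; remaining ops need not be traced.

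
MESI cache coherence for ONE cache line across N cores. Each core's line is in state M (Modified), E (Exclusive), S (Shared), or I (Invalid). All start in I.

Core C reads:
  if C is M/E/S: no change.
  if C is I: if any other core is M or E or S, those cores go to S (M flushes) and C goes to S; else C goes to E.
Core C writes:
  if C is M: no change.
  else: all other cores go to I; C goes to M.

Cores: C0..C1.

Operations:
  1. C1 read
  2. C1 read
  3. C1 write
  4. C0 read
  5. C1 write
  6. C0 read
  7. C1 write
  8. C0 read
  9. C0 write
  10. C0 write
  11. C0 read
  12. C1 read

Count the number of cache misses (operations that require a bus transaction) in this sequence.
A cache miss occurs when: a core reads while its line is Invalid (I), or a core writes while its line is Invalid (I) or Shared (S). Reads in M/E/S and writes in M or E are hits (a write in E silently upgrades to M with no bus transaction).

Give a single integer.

Op 1: C1 read [C1 read from I: no other sharers -> C1=E (exclusive)] -> [I,E] [MISS #1: read from I]
Op 2: C1 read [C1 read: already in E, no change] -> [I,E] [hit: read from E]
Op 3: C1 write [C1 write: invalidate none -> C1=M] -> [I,M] [hit: write from E is a silent E->M upgrade, no bus transaction]
Op 4: C0 read [C0 read from I: others=['C1=M'] -> C0=S, others downsized to S] -> [S,S] [MISS #2: read from I]
Op 5: C1 write [C1 write: invalidate ['C0=S'] -> C1=M] -> [I,M] [MISS #3: write from S]
Op 6: C0 read [C0 read from I: others=['C1=M'] -> C0=S, others downsized to S] -> [S,S] [MISS #4: read from I]
Op 7: C1 write [C1 write: invalidate ['C0=S'] -> C1=M] -> [I,M] [MISS #5: write from S]
Op 8: C0 read [C0 read from I: others=['C1=M'] -> C0=S, others downsized to S] -> [S,S] [MISS #6: read from I]
Op 9: C0 write [C0 write: invalidate ['C1=S'] -> C0=M] -> [M,I] [MISS #7: write from S]
Op 10: C0 write [C0 write: already M (modified), no change] -> [M,I] [hit: write from M]
Op 11: C0 read [C0 read: already in M, no change] -> [M,I] [hit: read from M]
Op 12: C1 read [C1 read from I: others=['C0=M'] -> C1=S, others downsized to S] -> [S,S] [MISS #8: read from I]

Answer: 8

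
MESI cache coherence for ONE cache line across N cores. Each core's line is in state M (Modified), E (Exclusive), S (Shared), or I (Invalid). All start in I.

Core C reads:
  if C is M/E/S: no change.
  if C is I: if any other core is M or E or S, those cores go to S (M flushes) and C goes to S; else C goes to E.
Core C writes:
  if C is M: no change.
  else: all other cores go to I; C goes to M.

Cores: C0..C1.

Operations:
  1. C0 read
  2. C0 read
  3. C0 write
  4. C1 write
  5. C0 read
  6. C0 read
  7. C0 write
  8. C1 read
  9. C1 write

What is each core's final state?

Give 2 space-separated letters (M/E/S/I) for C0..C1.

Op 1: C0 read [C0 read from I: no other sharers -> C0=E (exclusive)] -> [E,I]
Op 2: C0 read [C0 read: already in E, no change] -> [E,I]
Op 3: C0 write [C0 write: invalidate none -> C0=M] -> [M,I]
Op 4: C1 write [C1 write: invalidate ['C0=M'] -> C1=M] -> [I,M]
Op 5: C0 read [C0 read from I: others=['C1=M'] -> C0=S, others downsized to S] -> [S,S]
Op 6: C0 read [C0 read: already in S, no change] -> [S,S]
Op 7: C0 write [C0 write: invalidate ['C1=S'] -> C0=M] -> [M,I]
Op 8: C1 read [C1 read from I: others=['C0=M'] -> C1=S, others downsized to S] -> [S,S]
Op 9: C1 write [C1 write: invalidate ['C0=S'] -> C1=M] -> [I,M]

Answer: I M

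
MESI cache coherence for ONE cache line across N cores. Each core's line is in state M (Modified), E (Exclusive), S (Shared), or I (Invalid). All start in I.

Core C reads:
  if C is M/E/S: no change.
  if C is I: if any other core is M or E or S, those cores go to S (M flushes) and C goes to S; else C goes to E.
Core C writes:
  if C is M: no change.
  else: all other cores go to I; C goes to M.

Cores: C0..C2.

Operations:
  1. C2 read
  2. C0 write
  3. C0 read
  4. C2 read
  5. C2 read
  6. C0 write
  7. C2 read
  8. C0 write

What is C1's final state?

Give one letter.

Answer: I

Derivation:
Op 1: C2 read [C2 read from I: no other sharers -> C2=E (exclusive)] -> [I,I,E]
Op 2: C0 write [C0 write: invalidate ['C2=E'] -> C0=M] -> [M,I,I]
Op 3: C0 read [C0 read: already in M, no change] -> [M,I,I]
Op 4: C2 read [C2 read from I: others=['C0=M'] -> C2=S, others downsized to S] -> [S,I,S]
Op 5: C2 read [C2 read: already in S, no change] -> [S,I,S]
Op 6: C0 write [C0 write: invalidate ['C2=S'] -> C0=M] -> [M,I,I]
Op 7: C2 read [C2 read from I: others=['C0=M'] -> C2=S, others downsized to S] -> [S,I,S]
Op 8: C0 write [C0 write: invalidate ['C2=S'] -> C0=M] -> [M,I,I]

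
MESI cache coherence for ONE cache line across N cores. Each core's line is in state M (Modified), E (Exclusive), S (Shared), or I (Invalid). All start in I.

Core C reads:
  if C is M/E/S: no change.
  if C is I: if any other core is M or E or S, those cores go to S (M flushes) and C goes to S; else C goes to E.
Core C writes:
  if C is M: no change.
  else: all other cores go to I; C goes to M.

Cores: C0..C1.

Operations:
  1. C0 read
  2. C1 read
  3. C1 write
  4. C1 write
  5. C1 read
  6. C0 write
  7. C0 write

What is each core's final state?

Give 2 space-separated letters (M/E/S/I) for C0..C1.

Answer: M I

Derivation:
Op 1: C0 read [C0 read from I: no other sharers -> C0=E (exclusive)] -> [E,I]
Op 2: C1 read [C1 read from I: others=['C0=E'] -> C1=S, others downsized to S] -> [S,S]
Op 3: C1 write [C1 write: invalidate ['C0=S'] -> C1=M] -> [I,M]
Op 4: C1 write [C1 write: already M (modified), no change] -> [I,M]
Op 5: C1 read [C1 read: already in M, no change] -> [I,M]
Op 6: C0 write [C0 write: invalidate ['C1=M'] -> C0=M] -> [M,I]
Op 7: C0 write [C0 write: already M (modified), no change] -> [M,I]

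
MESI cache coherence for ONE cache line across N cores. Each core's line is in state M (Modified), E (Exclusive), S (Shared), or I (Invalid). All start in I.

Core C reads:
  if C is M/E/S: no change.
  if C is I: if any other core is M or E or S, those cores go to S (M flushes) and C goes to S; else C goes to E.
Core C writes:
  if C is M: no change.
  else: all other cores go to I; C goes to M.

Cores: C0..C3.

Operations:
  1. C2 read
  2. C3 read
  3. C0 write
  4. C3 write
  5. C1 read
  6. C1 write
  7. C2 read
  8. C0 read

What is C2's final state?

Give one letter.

Op 1: C2 read [C2 read from I: no other sharers -> C2=E (exclusive)] -> [I,I,E,I]
Op 2: C3 read [C3 read from I: others=['C2=E'] -> C3=S, others downsized to S] -> [I,I,S,S]
Op 3: C0 write [C0 write: invalidate ['C2=S', 'C3=S'] -> C0=M] -> [M,I,I,I]
Op 4: C3 write [C3 write: invalidate ['C0=M'] -> C3=M] -> [I,I,I,M]
Op 5: C1 read [C1 read from I: others=['C3=M'] -> C1=S, others downsized to S] -> [I,S,I,S]
Op 6: C1 write [C1 write: invalidate ['C3=S'] -> C1=M] -> [I,M,I,I]
Op 7: C2 read [C2 read from I: others=['C1=M'] -> C2=S, others downsized to S] -> [I,S,S,I]
Op 8: C0 read [C0 read from I: others=['C1=S', 'C2=S'] -> C0=S, others downsized to S] -> [S,S,S,I]

Answer: S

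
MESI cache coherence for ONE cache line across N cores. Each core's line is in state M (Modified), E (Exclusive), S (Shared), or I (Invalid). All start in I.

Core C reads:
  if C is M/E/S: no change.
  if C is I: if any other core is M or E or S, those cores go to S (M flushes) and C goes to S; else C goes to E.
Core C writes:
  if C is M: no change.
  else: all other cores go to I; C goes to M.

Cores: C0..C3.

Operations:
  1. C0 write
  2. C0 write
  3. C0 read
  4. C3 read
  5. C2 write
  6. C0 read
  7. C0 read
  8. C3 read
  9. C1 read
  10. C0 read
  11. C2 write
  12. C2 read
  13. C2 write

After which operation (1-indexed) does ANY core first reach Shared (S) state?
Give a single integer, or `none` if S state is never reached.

Op 1: C0 write [C0 write: invalidate none -> C0=M] -> [M,I,I,I]
Op 2: C0 write [C0 write: already M (modified), no change] -> [M,I,I,I]
Op 3: C0 read [C0 read: already in M, no change] -> [M,I,I,I]
Op 4: C3 read [C3 read from I: others=['C0=M'] -> C3=S, others downsized to S] -> [S,I,I,S]
  -> First S state at op 4; remaining ops need not be traced.

Answer: 4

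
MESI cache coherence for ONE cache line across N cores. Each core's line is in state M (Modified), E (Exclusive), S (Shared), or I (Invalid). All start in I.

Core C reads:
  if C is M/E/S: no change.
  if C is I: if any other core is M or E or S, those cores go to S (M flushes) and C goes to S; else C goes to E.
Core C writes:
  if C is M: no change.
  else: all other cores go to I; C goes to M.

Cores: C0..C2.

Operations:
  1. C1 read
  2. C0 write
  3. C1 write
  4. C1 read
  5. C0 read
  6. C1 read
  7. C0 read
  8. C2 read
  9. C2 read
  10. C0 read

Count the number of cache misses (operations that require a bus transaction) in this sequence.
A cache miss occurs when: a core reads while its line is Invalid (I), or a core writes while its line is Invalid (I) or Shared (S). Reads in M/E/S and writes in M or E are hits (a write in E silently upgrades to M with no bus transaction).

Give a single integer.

Op 1: C1 read [C1 read from I: no other sharers -> C1=E (exclusive)] -> [I,E,I] [MISS #1: read from I]
Op 2: C0 write [C0 write: invalidate ['C1=E'] -> C0=M] -> [M,I,I] [MISS #2: write from I]
Op 3: C1 write [C1 write: invalidate ['C0=M'] -> C1=M] -> [I,M,I] [MISS #3: write from I]
Op 4: C1 read [C1 read: already in M, no change] -> [I,M,I] [hit: read from M]
Op 5: C0 read [C0 read from I: others=['C1=M'] -> C0=S, others downsized to S] -> [S,S,I] [MISS #4: read from I]
Op 6: C1 read [C1 read: already in S, no change] -> [S,S,I] [hit: read from S]
Op 7: C0 read [C0 read: already in S, no change] -> [S,S,I] [hit: read from S]
Op 8: C2 read [C2 read from I: others=['C0=S', 'C1=S'] -> C2=S, others downsized to S] -> [S,S,S] [MISS #5: read from I]
Op 9: C2 read [C2 read: already in S, no change] -> [S,S,S] [hit: read from S]
Op 10: C0 read [C0 read: already in S, no change] -> [S,S,S] [hit: read from S]

Answer: 5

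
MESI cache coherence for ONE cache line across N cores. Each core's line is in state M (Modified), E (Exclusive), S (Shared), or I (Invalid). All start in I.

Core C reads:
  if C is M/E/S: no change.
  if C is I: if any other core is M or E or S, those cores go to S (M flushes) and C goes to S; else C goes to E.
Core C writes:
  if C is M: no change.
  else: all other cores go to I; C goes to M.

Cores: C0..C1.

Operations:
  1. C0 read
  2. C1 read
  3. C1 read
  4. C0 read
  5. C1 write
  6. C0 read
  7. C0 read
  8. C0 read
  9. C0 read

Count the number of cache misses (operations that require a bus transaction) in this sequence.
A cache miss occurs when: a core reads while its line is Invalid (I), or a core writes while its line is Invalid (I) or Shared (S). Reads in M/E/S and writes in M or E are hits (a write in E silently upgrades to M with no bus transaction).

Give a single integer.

Answer: 4

Derivation:
Op 1: C0 read [C0 read from I: no other sharers -> C0=E (exclusive)] -> [E,I] [MISS #1: read from I]
Op 2: C1 read [C1 read from I: others=['C0=E'] -> C1=S, others downsized to S] -> [S,S] [MISS #2: read from I]
Op 3: C1 read [C1 read: already in S, no change] -> [S,S] [hit: read from S]
Op 4: C0 read [C0 read: already in S, no change] -> [S,S] [hit: read from S]
Op 5: C1 write [C1 write: invalidate ['C0=S'] -> C1=M] -> [I,M] [MISS #3: write from S]
Op 6: C0 read [C0 read from I: others=['C1=M'] -> C0=S, others downsized to S] -> [S,S] [MISS #4: read from I]
Op 7: C0 read [C0 read: already in S, no change] -> [S,S] [hit: read from S]
Op 8: C0 read [C0 read: already in S, no change] -> [S,S] [hit: read from S]
Op 9: C0 read [C0 read: already in S, no change] -> [S,S] [hit: read from S]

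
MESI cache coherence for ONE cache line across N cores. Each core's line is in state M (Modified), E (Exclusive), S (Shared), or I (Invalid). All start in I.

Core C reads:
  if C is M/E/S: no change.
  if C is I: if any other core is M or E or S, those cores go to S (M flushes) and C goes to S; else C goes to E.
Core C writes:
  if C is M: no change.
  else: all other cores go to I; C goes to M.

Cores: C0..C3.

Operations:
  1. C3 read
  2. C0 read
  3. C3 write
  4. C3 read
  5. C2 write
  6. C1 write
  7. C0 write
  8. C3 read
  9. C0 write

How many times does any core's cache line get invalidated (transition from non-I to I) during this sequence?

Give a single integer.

Op 1: C3 read [C3 read from I: no other sharers -> C3=E (exclusive)] -> [I,I,I,E] (invalidations this op: 0; running total: 0)
Op 2: C0 read [C0 read from I: others=['C3=E'] -> C0=S, others downsized to S] -> [S,I,I,S] (invalidations this op: 0; running total: 0)
Op 3: C3 write [C3 write: invalidate ['C0=S'] -> C3=M] -> [I,I,I,M] (invalidations this op: 1; running total: 1)
Op 4: C3 read [C3 read: already in M, no change] -> [I,I,I,M] (invalidations this op: 0; running total: 1)
Op 5: C2 write [C2 write: invalidate ['C3=M'] -> C2=M] -> [I,I,M,I] (invalidations this op: 1; running total: 2)
Op 6: C1 write [C1 write: invalidate ['C2=M'] -> C1=M] -> [I,M,I,I] (invalidations this op: 1; running total: 3)
Op 7: C0 write [C0 write: invalidate ['C1=M'] -> C0=M] -> [M,I,I,I] (invalidations this op: 1; running total: 4)
Op 8: C3 read [C3 read from I: others=['C0=M'] -> C3=S, others downsized to S] -> [S,I,I,S] (invalidations this op: 0; running total: 4)
Op 9: C0 write [C0 write: invalidate ['C3=S'] -> C0=M] -> [M,I,I,I] (invalidations this op: 1; running total: 5)

Answer: 5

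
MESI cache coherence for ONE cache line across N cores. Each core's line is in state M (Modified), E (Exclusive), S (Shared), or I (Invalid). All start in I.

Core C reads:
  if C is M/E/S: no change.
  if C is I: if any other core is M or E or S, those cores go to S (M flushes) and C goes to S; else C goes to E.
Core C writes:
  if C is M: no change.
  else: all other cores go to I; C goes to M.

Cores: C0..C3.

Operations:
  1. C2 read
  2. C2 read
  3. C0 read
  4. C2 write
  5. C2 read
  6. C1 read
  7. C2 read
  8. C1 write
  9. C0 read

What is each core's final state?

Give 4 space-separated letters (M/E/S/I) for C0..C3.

Op 1: C2 read [C2 read from I: no other sharers -> C2=E (exclusive)] -> [I,I,E,I]
Op 2: C2 read [C2 read: already in E, no change] -> [I,I,E,I]
Op 3: C0 read [C0 read from I: others=['C2=E'] -> C0=S, others downsized to S] -> [S,I,S,I]
Op 4: C2 write [C2 write: invalidate ['C0=S'] -> C2=M] -> [I,I,M,I]
Op 5: C2 read [C2 read: already in M, no change] -> [I,I,M,I]
Op 6: C1 read [C1 read from I: others=['C2=M'] -> C1=S, others downsized to S] -> [I,S,S,I]
Op 7: C2 read [C2 read: already in S, no change] -> [I,S,S,I]
Op 8: C1 write [C1 write: invalidate ['C2=S'] -> C1=M] -> [I,M,I,I]
Op 9: C0 read [C0 read from I: others=['C1=M'] -> C0=S, others downsized to S] -> [S,S,I,I]

Answer: S S I I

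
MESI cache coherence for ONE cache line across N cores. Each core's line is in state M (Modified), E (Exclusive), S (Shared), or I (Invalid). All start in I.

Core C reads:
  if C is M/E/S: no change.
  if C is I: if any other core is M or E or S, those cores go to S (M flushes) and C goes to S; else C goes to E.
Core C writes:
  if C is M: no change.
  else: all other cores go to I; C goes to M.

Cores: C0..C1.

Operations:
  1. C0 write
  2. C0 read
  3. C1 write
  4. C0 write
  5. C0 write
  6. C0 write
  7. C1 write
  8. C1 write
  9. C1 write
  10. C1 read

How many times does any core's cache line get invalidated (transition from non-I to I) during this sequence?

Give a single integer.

Answer: 3

Derivation:
Op 1: C0 write [C0 write: invalidate none -> C0=M] -> [M,I] (invalidations this op: 0; running total: 0)
Op 2: C0 read [C0 read: already in M, no change] -> [M,I] (invalidations this op: 0; running total: 0)
Op 3: C1 write [C1 write: invalidate ['C0=M'] -> C1=M] -> [I,M] (invalidations this op: 1; running total: 1)
Op 4: C0 write [C0 write: invalidate ['C1=M'] -> C0=M] -> [M,I] (invalidations this op: 1; running total: 2)
Op 5: C0 write [C0 write: already M (modified), no change] -> [M,I] (invalidations this op: 0; running total: 2)
Op 6: C0 write [C0 write: already M (modified), no change] -> [M,I] (invalidations this op: 0; running total: 2)
Op 7: C1 write [C1 write: invalidate ['C0=M'] -> C1=M] -> [I,M] (invalidations this op: 1; running total: 3)
Op 8: C1 write [C1 write: already M (modified), no change] -> [I,M] (invalidations this op: 0; running total: 3)
Op 9: C1 write [C1 write: already M (modified), no change] -> [I,M] (invalidations this op: 0; running total: 3)
Op 10: C1 read [C1 read: already in M, no change] -> [I,M] (invalidations this op: 0; running total: 3)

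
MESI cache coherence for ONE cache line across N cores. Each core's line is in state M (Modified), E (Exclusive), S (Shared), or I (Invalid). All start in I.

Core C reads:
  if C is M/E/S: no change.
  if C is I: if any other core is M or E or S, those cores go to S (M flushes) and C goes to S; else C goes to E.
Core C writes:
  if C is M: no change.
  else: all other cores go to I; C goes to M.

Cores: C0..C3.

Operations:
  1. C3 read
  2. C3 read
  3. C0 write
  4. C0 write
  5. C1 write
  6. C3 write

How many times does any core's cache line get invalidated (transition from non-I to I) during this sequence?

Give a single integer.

Answer: 3

Derivation:
Op 1: C3 read [C3 read from I: no other sharers -> C3=E (exclusive)] -> [I,I,I,E] (invalidations this op: 0; running total: 0)
Op 2: C3 read [C3 read: already in E, no change] -> [I,I,I,E] (invalidations this op: 0; running total: 0)
Op 3: C0 write [C0 write: invalidate ['C3=E'] -> C0=M] -> [M,I,I,I] (invalidations this op: 1; running total: 1)
Op 4: C0 write [C0 write: already M (modified), no change] -> [M,I,I,I] (invalidations this op: 0; running total: 1)
Op 5: C1 write [C1 write: invalidate ['C0=M'] -> C1=M] -> [I,M,I,I] (invalidations this op: 1; running total: 2)
Op 6: C3 write [C3 write: invalidate ['C1=M'] -> C3=M] -> [I,I,I,M] (invalidations this op: 1; running total: 3)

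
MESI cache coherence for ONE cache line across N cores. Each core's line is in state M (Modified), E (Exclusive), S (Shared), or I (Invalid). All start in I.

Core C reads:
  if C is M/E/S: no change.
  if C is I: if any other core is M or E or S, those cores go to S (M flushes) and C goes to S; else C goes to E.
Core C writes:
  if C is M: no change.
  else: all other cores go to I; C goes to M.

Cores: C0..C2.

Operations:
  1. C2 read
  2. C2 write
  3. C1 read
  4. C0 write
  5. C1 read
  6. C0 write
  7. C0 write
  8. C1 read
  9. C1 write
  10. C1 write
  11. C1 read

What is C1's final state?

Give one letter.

Answer: M

Derivation:
Op 1: C2 read [C2 read from I: no other sharers -> C2=E (exclusive)] -> [I,I,E]
Op 2: C2 write [C2 write: invalidate none -> C2=M] -> [I,I,M]
Op 3: C1 read [C1 read from I: others=['C2=M'] -> C1=S, others downsized to S] -> [I,S,S]
Op 4: C0 write [C0 write: invalidate ['C1=S', 'C2=S'] -> C0=M] -> [M,I,I]
Op 5: C1 read [C1 read from I: others=['C0=M'] -> C1=S, others downsized to S] -> [S,S,I]
Op 6: C0 write [C0 write: invalidate ['C1=S'] -> C0=M] -> [M,I,I]
Op 7: C0 write [C0 write: already M (modified), no change] -> [M,I,I]
Op 8: C1 read [C1 read from I: others=['C0=M'] -> C1=S, others downsized to S] -> [S,S,I]
Op 9: C1 write [C1 write: invalidate ['C0=S'] -> C1=M] -> [I,M,I]
Op 10: C1 write [C1 write: already M (modified), no change] -> [I,M,I]
Op 11: C1 read [C1 read: already in M, no change] -> [I,M,I]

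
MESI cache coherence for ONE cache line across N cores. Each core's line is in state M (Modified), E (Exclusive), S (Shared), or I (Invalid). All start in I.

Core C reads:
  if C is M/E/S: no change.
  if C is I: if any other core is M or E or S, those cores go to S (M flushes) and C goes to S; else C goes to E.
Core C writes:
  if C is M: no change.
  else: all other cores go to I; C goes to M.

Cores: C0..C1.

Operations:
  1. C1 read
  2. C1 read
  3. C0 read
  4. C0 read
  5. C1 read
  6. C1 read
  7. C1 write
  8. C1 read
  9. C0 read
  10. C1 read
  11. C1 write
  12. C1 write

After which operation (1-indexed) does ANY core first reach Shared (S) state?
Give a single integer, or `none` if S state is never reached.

Op 1: C1 read [C1 read from I: no other sharers -> C1=E (exclusive)] -> [I,E]
Op 2: C1 read [C1 read: already in E, no change] -> [I,E]
Op 3: C0 read [C0 read from I: others=['C1=E'] -> C0=S, others downsized to S] -> [S,S]
  -> First S state at op 3; remaining ops need not be traced.

Answer: 3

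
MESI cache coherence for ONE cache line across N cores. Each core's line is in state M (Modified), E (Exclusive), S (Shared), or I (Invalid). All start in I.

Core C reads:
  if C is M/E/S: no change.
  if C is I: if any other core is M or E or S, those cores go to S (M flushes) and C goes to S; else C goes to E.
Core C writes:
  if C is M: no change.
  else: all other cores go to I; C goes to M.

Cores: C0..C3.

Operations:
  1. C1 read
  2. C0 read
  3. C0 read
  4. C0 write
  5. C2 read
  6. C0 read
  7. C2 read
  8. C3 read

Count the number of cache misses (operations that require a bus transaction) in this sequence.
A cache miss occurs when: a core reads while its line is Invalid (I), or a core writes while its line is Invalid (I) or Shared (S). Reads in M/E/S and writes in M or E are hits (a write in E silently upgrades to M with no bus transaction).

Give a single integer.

Op 1: C1 read [C1 read from I: no other sharers -> C1=E (exclusive)] -> [I,E,I,I] [MISS #1: read from I]
Op 2: C0 read [C0 read from I: others=['C1=E'] -> C0=S, others downsized to S] -> [S,S,I,I] [MISS #2: read from I]
Op 3: C0 read [C0 read: already in S, no change] -> [S,S,I,I] [hit: read from S]
Op 4: C0 write [C0 write: invalidate ['C1=S'] -> C0=M] -> [M,I,I,I] [MISS #3: write from S]
Op 5: C2 read [C2 read from I: others=['C0=M'] -> C2=S, others downsized to S] -> [S,I,S,I] [MISS #4: read from I]
Op 6: C0 read [C0 read: already in S, no change] -> [S,I,S,I] [hit: read from S]
Op 7: C2 read [C2 read: already in S, no change] -> [S,I,S,I] [hit: read from S]
Op 8: C3 read [C3 read from I: others=['C0=S', 'C2=S'] -> C3=S, others downsized to S] -> [S,I,S,S] [MISS #5: read from I]

Answer: 5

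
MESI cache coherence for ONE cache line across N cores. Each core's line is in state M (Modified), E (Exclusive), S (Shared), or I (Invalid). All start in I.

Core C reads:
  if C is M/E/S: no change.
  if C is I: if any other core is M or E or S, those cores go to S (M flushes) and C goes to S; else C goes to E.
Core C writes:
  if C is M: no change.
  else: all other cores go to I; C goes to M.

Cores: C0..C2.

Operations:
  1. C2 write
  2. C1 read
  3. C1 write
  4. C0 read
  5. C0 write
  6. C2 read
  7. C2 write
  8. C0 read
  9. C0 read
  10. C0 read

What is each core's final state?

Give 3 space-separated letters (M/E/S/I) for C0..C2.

Answer: S I S

Derivation:
Op 1: C2 write [C2 write: invalidate none -> C2=M] -> [I,I,M]
Op 2: C1 read [C1 read from I: others=['C2=M'] -> C1=S, others downsized to S] -> [I,S,S]
Op 3: C1 write [C1 write: invalidate ['C2=S'] -> C1=M] -> [I,M,I]
Op 4: C0 read [C0 read from I: others=['C1=M'] -> C0=S, others downsized to S] -> [S,S,I]
Op 5: C0 write [C0 write: invalidate ['C1=S'] -> C0=M] -> [M,I,I]
Op 6: C2 read [C2 read from I: others=['C0=M'] -> C2=S, others downsized to S] -> [S,I,S]
Op 7: C2 write [C2 write: invalidate ['C0=S'] -> C2=M] -> [I,I,M]
Op 8: C0 read [C0 read from I: others=['C2=M'] -> C0=S, others downsized to S] -> [S,I,S]
Op 9: C0 read [C0 read: already in S, no change] -> [S,I,S]
Op 10: C0 read [C0 read: already in S, no change] -> [S,I,S]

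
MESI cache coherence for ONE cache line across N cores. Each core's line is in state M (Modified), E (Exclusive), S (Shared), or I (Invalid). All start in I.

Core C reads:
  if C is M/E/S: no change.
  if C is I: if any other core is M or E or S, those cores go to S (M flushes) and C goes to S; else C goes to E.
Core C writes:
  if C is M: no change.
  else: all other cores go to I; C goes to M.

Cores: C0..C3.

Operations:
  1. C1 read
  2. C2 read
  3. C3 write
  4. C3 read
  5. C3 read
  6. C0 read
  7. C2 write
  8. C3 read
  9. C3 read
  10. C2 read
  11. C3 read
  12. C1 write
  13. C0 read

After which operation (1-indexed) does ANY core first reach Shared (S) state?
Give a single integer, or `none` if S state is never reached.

Answer: 2

Derivation:
Op 1: C1 read [C1 read from I: no other sharers -> C1=E (exclusive)] -> [I,E,I,I]
Op 2: C2 read [C2 read from I: others=['C1=E'] -> C2=S, others downsized to S] -> [I,S,S,I]
  -> First S state at op 2; remaining ops need not be traced.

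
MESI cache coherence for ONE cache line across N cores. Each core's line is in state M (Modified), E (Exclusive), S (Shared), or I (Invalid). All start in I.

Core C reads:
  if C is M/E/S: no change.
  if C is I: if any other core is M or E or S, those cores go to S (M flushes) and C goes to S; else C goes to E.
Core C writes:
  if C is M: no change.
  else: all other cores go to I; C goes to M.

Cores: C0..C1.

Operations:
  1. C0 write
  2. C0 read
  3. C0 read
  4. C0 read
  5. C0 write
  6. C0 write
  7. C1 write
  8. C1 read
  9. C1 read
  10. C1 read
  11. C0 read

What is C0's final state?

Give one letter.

Answer: S

Derivation:
Op 1: C0 write [C0 write: invalidate none -> C0=M] -> [M,I]
Op 2: C0 read [C0 read: already in M, no change] -> [M,I]
Op 3: C0 read [C0 read: already in M, no change] -> [M,I]
Op 4: C0 read [C0 read: already in M, no change] -> [M,I]
Op 5: C0 write [C0 write: already M (modified), no change] -> [M,I]
Op 6: C0 write [C0 write: already M (modified), no change] -> [M,I]
Op 7: C1 write [C1 write: invalidate ['C0=M'] -> C1=M] -> [I,M]
Op 8: C1 read [C1 read: already in M, no change] -> [I,M]
Op 9: C1 read [C1 read: already in M, no change] -> [I,M]
Op 10: C1 read [C1 read: already in M, no change] -> [I,M]
Op 11: C0 read [C0 read from I: others=['C1=M'] -> C0=S, others downsized to S] -> [S,S]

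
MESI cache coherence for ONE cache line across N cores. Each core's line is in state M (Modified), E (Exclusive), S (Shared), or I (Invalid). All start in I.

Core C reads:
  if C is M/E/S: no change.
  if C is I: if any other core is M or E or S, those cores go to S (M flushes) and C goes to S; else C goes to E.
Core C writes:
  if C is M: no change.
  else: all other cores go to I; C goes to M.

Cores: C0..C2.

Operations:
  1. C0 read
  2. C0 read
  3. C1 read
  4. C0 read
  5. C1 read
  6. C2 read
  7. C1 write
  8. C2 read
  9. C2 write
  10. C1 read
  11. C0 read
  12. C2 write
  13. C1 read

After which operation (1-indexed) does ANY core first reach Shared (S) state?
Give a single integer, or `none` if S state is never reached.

Op 1: C0 read [C0 read from I: no other sharers -> C0=E (exclusive)] -> [E,I,I]
Op 2: C0 read [C0 read: already in E, no change] -> [E,I,I]
Op 3: C1 read [C1 read from I: others=['C0=E'] -> C1=S, others downsized to S] -> [S,S,I]
  -> First S state at op 3; remaining ops need not be traced.

Answer: 3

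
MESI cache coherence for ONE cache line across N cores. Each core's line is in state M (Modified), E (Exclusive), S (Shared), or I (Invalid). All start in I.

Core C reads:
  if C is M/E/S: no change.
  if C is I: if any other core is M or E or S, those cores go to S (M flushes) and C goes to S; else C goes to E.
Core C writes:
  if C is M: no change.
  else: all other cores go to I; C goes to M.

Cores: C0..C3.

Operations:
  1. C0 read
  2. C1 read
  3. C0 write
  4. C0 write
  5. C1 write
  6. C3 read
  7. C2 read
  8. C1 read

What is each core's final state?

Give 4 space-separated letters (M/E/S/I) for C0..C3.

Answer: I S S S

Derivation:
Op 1: C0 read [C0 read from I: no other sharers -> C0=E (exclusive)] -> [E,I,I,I]
Op 2: C1 read [C1 read from I: others=['C0=E'] -> C1=S, others downsized to S] -> [S,S,I,I]
Op 3: C0 write [C0 write: invalidate ['C1=S'] -> C0=M] -> [M,I,I,I]
Op 4: C0 write [C0 write: already M (modified), no change] -> [M,I,I,I]
Op 5: C1 write [C1 write: invalidate ['C0=M'] -> C1=M] -> [I,M,I,I]
Op 6: C3 read [C3 read from I: others=['C1=M'] -> C3=S, others downsized to S] -> [I,S,I,S]
Op 7: C2 read [C2 read from I: others=['C1=S', 'C3=S'] -> C2=S, others downsized to S] -> [I,S,S,S]
Op 8: C1 read [C1 read: already in S, no change] -> [I,S,S,S]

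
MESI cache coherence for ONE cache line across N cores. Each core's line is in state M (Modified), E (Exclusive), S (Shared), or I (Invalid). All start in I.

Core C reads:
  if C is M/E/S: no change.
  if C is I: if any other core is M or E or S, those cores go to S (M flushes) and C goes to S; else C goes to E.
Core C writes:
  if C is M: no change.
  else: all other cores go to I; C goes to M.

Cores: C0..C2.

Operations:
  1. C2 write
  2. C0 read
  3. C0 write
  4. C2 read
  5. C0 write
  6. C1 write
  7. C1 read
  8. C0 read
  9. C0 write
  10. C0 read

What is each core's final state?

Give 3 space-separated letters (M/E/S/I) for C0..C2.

Op 1: C2 write [C2 write: invalidate none -> C2=M] -> [I,I,M]
Op 2: C0 read [C0 read from I: others=['C2=M'] -> C0=S, others downsized to S] -> [S,I,S]
Op 3: C0 write [C0 write: invalidate ['C2=S'] -> C0=M] -> [M,I,I]
Op 4: C2 read [C2 read from I: others=['C0=M'] -> C2=S, others downsized to S] -> [S,I,S]
Op 5: C0 write [C0 write: invalidate ['C2=S'] -> C0=M] -> [M,I,I]
Op 6: C1 write [C1 write: invalidate ['C0=M'] -> C1=M] -> [I,M,I]
Op 7: C1 read [C1 read: already in M, no change] -> [I,M,I]
Op 8: C0 read [C0 read from I: others=['C1=M'] -> C0=S, others downsized to S] -> [S,S,I]
Op 9: C0 write [C0 write: invalidate ['C1=S'] -> C0=M] -> [M,I,I]
Op 10: C0 read [C0 read: already in M, no change] -> [M,I,I]

Answer: M I I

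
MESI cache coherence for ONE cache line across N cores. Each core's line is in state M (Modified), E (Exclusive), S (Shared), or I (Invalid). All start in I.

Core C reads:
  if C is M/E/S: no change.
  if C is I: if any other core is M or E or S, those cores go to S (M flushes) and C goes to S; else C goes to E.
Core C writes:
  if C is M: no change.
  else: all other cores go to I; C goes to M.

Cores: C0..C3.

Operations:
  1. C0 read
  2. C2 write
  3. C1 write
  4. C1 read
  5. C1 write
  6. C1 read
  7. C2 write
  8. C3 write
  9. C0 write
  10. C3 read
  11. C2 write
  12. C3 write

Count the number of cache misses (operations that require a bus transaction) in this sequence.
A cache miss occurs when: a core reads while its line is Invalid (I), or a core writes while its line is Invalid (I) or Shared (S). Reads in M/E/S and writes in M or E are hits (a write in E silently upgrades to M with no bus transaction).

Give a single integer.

Op 1: C0 read [C0 read from I: no other sharers -> C0=E (exclusive)] -> [E,I,I,I] [MISS #1: read from I]
Op 2: C2 write [C2 write: invalidate ['C0=E'] -> C2=M] -> [I,I,M,I] [MISS #2: write from I]
Op 3: C1 write [C1 write: invalidate ['C2=M'] -> C1=M] -> [I,M,I,I] [MISS #3: write from I]
Op 4: C1 read [C1 read: already in M, no change] -> [I,M,I,I] [hit: read from M]
Op 5: C1 write [C1 write: already M (modified), no change] -> [I,M,I,I] [hit: write from M]
Op 6: C1 read [C1 read: already in M, no change] -> [I,M,I,I] [hit: read from M]
Op 7: C2 write [C2 write: invalidate ['C1=M'] -> C2=M] -> [I,I,M,I] [MISS #4: write from I]
Op 8: C3 write [C3 write: invalidate ['C2=M'] -> C3=M] -> [I,I,I,M] [MISS #5: write from I]
Op 9: C0 write [C0 write: invalidate ['C3=M'] -> C0=M] -> [M,I,I,I] [MISS #6: write from I]
Op 10: C3 read [C3 read from I: others=['C0=M'] -> C3=S, others downsized to S] -> [S,I,I,S] [MISS #7: read from I]
Op 11: C2 write [C2 write: invalidate ['C0=S', 'C3=S'] -> C2=M] -> [I,I,M,I] [MISS #8: write from I]
Op 12: C3 write [C3 write: invalidate ['C2=M'] -> C3=M] -> [I,I,I,M] [MISS #9: write from I]

Answer: 9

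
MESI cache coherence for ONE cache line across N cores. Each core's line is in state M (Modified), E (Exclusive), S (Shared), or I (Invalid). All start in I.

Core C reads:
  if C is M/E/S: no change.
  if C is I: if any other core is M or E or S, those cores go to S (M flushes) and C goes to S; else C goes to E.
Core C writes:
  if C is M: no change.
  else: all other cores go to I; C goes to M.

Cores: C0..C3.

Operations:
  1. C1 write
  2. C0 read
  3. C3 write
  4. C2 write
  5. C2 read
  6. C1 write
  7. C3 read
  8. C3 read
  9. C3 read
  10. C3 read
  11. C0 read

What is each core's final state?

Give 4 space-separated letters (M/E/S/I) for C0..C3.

Answer: S S I S

Derivation:
Op 1: C1 write [C1 write: invalidate none -> C1=M] -> [I,M,I,I]
Op 2: C0 read [C0 read from I: others=['C1=M'] -> C0=S, others downsized to S] -> [S,S,I,I]
Op 3: C3 write [C3 write: invalidate ['C0=S', 'C1=S'] -> C3=M] -> [I,I,I,M]
Op 4: C2 write [C2 write: invalidate ['C3=M'] -> C2=M] -> [I,I,M,I]
Op 5: C2 read [C2 read: already in M, no change] -> [I,I,M,I]
Op 6: C1 write [C1 write: invalidate ['C2=M'] -> C1=M] -> [I,M,I,I]
Op 7: C3 read [C3 read from I: others=['C1=M'] -> C3=S, others downsized to S] -> [I,S,I,S]
Op 8: C3 read [C3 read: already in S, no change] -> [I,S,I,S]
Op 9: C3 read [C3 read: already in S, no change] -> [I,S,I,S]
Op 10: C3 read [C3 read: already in S, no change] -> [I,S,I,S]
Op 11: C0 read [C0 read from I: others=['C1=S', 'C3=S'] -> C0=S, others downsized to S] -> [S,S,I,S]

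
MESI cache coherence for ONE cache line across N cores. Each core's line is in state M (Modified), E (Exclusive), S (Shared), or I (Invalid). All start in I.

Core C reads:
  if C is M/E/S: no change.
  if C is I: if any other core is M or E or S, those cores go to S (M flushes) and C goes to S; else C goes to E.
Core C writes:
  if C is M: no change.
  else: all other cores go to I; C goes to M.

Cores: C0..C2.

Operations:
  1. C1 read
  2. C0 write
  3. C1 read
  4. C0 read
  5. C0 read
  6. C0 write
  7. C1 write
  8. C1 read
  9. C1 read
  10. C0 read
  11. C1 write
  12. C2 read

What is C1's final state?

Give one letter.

Op 1: C1 read [C1 read from I: no other sharers -> C1=E (exclusive)] -> [I,E,I]
Op 2: C0 write [C0 write: invalidate ['C1=E'] -> C0=M] -> [M,I,I]
Op 3: C1 read [C1 read from I: others=['C0=M'] -> C1=S, others downsized to S] -> [S,S,I]
Op 4: C0 read [C0 read: already in S, no change] -> [S,S,I]
Op 5: C0 read [C0 read: already in S, no change] -> [S,S,I]
Op 6: C0 write [C0 write: invalidate ['C1=S'] -> C0=M] -> [M,I,I]
Op 7: C1 write [C1 write: invalidate ['C0=M'] -> C1=M] -> [I,M,I]
Op 8: C1 read [C1 read: already in M, no change] -> [I,M,I]
Op 9: C1 read [C1 read: already in M, no change] -> [I,M,I]
Op 10: C0 read [C0 read from I: others=['C1=M'] -> C0=S, others downsized to S] -> [S,S,I]
Op 11: C1 write [C1 write: invalidate ['C0=S'] -> C1=M] -> [I,M,I]
Op 12: C2 read [C2 read from I: others=['C1=M'] -> C2=S, others downsized to S] -> [I,S,S]

Answer: S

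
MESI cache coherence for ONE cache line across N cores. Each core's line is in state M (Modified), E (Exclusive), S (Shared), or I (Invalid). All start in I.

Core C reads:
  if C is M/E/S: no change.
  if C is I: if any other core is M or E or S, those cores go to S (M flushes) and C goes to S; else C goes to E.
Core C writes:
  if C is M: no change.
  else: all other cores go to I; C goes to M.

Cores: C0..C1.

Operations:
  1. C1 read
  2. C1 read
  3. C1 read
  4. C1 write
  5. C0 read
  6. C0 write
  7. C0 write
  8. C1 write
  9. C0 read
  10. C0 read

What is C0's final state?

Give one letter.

Answer: S

Derivation:
Op 1: C1 read [C1 read from I: no other sharers -> C1=E (exclusive)] -> [I,E]
Op 2: C1 read [C1 read: already in E, no change] -> [I,E]
Op 3: C1 read [C1 read: already in E, no change] -> [I,E]
Op 4: C1 write [C1 write: invalidate none -> C1=M] -> [I,M]
Op 5: C0 read [C0 read from I: others=['C1=M'] -> C0=S, others downsized to S] -> [S,S]
Op 6: C0 write [C0 write: invalidate ['C1=S'] -> C0=M] -> [M,I]
Op 7: C0 write [C0 write: already M (modified), no change] -> [M,I]
Op 8: C1 write [C1 write: invalidate ['C0=M'] -> C1=M] -> [I,M]
Op 9: C0 read [C0 read from I: others=['C1=M'] -> C0=S, others downsized to S] -> [S,S]
Op 10: C0 read [C0 read: already in S, no change] -> [S,S]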